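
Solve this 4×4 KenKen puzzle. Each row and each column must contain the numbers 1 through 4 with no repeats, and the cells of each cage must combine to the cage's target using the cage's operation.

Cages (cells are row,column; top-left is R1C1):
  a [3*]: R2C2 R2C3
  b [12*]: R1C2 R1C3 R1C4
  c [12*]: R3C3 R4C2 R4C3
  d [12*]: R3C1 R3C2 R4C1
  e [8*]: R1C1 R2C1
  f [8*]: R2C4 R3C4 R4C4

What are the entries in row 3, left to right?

3 4 2 1

Row 1 needs a 2, and only R1C1 is open for it.
Column 1 already has 2, leaving R2C1 = 4.
The 3 cells of cage d must have product 12; hence R3C2 = 4.
The 3 cells of cage f must have product 8; hence R4C4 = 4.
The 3 cells of cage b must have product 12, leaving R1C3 = 4.
Cage c has product 12, which forces R3C3 = 2.
Row 3 already has 2, leaving R3C4 = 1.
The 3 cells of cage c must have product 12; hence R4C2 = 2.
Row 4 now contains 4, so R4C3 = 3.
The 3 cells of cage b must have product 12, leaving R1C2 = 1.
1 is placed in column 4; hence R1C4 = 3.
Cage a needs two cells with product 3, so R2C2 = 3.
3 is placed in column 3, so R2C3 = 1.
1 is placed in column 4, leaving R2C4 = 2.
Row 3 now contains 1; hence R3C1 = 3.
Row 4 already has 3; hence R4C1 = 1.
Completed grid: 2 1 4 3 / 4 3 1 2 / 3 4 2 1 / 1 2 3 4.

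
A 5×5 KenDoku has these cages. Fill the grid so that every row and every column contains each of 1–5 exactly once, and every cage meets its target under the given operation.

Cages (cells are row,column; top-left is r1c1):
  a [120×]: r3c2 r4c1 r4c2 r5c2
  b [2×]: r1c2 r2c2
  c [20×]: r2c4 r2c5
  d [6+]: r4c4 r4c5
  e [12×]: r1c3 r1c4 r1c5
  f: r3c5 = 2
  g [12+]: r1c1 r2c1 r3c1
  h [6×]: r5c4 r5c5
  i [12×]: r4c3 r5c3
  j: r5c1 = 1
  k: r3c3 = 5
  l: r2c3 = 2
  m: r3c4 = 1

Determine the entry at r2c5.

5

L is a freebie, so r2c3 = 2.
Cage k is given, leaving r3c3 = 5.
Cage m is given, leaving r3c4 = 1.
Cage f is a single given cell, which forces r3c5 = 2.
J is a freebie, which forces r5c1 = 1.
Column 5 now contains 2, which forces r5c5 = 3.
Cage b needs two cells with product 2, which forces r1c2 = 2.
Row 2 now contains 2; hence r2c2 = 1.
The two cells of cage i must have product 12; hence r4c3 = 3.
Row 5 now contains 3, so r5c3 = 4.
Row 5 now contains 3, so r5c4 = 2.
Column 3 now contains 4, leaving r1c3 = 1.
Cage e has product 12, so r1c4 = 3.
The 3 cells of cage e must have product 12, which forces r1c5 = 4.
Column 5 already has 4; hence r2c5 = 5.
Cage a has product 120, so r3c2 = 3.
The 4 cells of cage a must have product 120, leaving r4c1 = 2.
Cage a has product 120, so r4c2 = 4.
2 is placed in column 4; hence r4c4 = 5.
Cage d's pair has sum 6, so r4c5 = 1.
4 is placed in row 5, leaving r5c2 = 5.
Row 1 already has 4; hence r1c1 = 5.
Cage g has sum 12, so r2c1 = 3.
Row 2 already has 5, so r2c4 = 4.
3 is placed in row 3, which forces r3c1 = 4.
Completed grid: 5 2 1 3 4 / 3 1 2 4 5 / 4 3 5 1 2 / 2 4 3 5 1 / 1 5 4 2 3.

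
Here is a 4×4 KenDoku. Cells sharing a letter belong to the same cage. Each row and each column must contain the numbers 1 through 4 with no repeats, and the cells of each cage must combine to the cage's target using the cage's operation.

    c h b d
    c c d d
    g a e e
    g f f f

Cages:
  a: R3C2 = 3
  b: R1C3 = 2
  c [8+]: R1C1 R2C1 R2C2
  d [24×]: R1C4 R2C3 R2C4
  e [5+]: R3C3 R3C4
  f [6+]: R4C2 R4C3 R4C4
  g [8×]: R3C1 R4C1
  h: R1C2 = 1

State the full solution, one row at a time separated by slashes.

3 1 2 4 / 1 4 3 2 / 2 3 4 1 / 4 2 1 3

Cage h is a single given cell; hence R1C2 = 1.
B is a freebie, which forces R1C3 = 2.
Cage a is given, leaving R3C2 = 3.
3 is placed in column 2, so R4C2 = 2.
Cage c has sum 8, so R1C1 = 3.
Row 1 already has 3; hence R1C4 = 4.
Cage c needs sum 8, leaving R2C1 = 1.
Column 2 now contains 2, which forces R2C2 = 4.
4 is placed in row 2, leaving R2C3 = 3.
Cage d needs product 24, leaving R2C4 = 2.
The two cells of cage g must have product 8, which forces R3C1 = 2.
Column 4 now contains 4, so R3C4 = 1.
Row 4 now contains 2, which forces R4C1 = 4.
3 is placed in column 3, so R4C3 = 1.
Column 4 already has 1; hence R4C4 = 3.
Row 3 now contains 1, so R3C3 = 4.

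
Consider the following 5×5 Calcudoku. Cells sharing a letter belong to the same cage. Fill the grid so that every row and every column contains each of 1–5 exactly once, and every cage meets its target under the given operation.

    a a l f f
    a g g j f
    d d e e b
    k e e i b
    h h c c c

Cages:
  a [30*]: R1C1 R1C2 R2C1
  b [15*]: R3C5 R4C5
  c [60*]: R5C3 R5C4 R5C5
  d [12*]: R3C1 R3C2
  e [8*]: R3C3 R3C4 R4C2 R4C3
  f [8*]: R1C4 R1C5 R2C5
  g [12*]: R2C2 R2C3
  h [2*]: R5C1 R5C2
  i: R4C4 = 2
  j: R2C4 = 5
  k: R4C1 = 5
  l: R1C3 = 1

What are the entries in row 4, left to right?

Cage l is given, leaving R1C3 = 1.
Cage j is given, leaving R2C4 = 5.
Cage k is a single given cell; hence R4C1 = 5.
Cage i is a single given cell; hence R4C4 = 2.
Row 4 already has 5, which forces R4C5 = 3.
Cage a needs product 30, which forces R1C2 = 5.
2 is placed in column 4, which forces R1C4 = 4.
The 3 cells of cage f must have product 8; hence R1C5 = 2.
The 3 cells of cage f must have product 8, so R2C5 = 1.
Cage e has product 8, which forces R3C3 = 2.
The 4 cells of cage e must have product 8, leaving R3C4 = 1.
Column 5 now contains 3, leaving R3C5 = 5.
Cage e has product 8, which forces R4C2 = 1.
Row 4 now contains 2; hence R4C3 = 4.
Column 2 now contains 1, so R5C2 = 2.
Column 4 now contains 4, so R5C4 = 3.
Column 5 already has 5; hence R5C5 = 4.
Row 1 already has 2, so R1C1 = 3.
The 3 cells of cage a must have product 30, which forces R2C1 = 2.
Cage g needs two cells with product 12, leaving R2C2 = 4.
Column 3 already has 4; hence R2C3 = 3.
Column 1 already has 3; hence R3C1 = 4.
Column 2 already has 4, so R3C2 = 3.
Row 5 already has 2, which forces R5C1 = 1.
3 is placed in row 5; hence R5C3 = 5.
Completed grid: 3 5 1 4 2 / 2 4 3 5 1 / 4 3 2 1 5 / 5 1 4 2 3 / 1 2 5 3 4.

5 1 4 2 3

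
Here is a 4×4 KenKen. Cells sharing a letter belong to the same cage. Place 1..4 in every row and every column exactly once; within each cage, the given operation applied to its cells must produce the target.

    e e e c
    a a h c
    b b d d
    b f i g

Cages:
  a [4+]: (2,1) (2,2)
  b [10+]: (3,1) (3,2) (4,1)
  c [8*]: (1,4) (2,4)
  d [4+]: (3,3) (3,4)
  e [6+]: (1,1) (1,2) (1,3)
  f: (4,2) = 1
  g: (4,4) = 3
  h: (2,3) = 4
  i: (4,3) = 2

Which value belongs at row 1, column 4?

4

Cage h is given, which forces (2,3) = 4.
Row 2 now contains 4; hence (2,4) = 2.
Cage f is a single given cell, which forces (4,2) = 1.
I is a freebie, leaving (4,3) = 2.
Cage g is a single given cell; hence (4,4) = 3.
Column 4 now contains 2; hence (1,4) = 4.
The two cells of cage a must have sum 4; hence (2,1) = 1.
1 is placed in column 2, leaving (2,2) = 3.
Cage b needs sum 10, leaving (3,1) = 2.
The 3 cells of cage b must have sum 10, so (3,2) = 4.
Cage d's pair has sum 4, leaving (3,3) = 3.
Column 4 now contains 3, which forces (3,4) = 1.
Row 4 already has 3, leaving (4,1) = 4.
Column 1 now contains 2, which forces (1,1) = 3.
Column 2 already has 3, which forces (1,2) = 2.
3 is placed in column 3; hence (1,3) = 1.
Completed grid: 3 2 1 4 / 1 3 4 2 / 2 4 3 1 / 4 1 2 3.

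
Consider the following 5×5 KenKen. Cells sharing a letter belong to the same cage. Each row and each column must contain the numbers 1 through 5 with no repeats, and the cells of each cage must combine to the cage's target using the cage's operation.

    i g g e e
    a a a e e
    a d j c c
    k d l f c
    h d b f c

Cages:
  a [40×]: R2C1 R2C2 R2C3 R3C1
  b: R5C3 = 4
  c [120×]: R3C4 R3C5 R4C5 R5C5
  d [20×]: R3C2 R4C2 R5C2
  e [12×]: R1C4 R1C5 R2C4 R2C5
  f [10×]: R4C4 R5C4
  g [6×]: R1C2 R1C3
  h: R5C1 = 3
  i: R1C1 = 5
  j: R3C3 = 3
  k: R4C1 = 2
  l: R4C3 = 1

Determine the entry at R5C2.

I is a freebie, which forces R1C1 = 5.
J is a freebie, which forces R3C3 = 3.
Cage k is a single given cell; hence R4C1 = 2.
Cage l is given, which forces R4C3 = 1.
2 is placed in row 4, so R4C4 = 5.
H is a freebie, which forces R5C1 = 3.
Cage b is a single given cell, leaving R5C3 = 4.
Column 4 now contains 5, which forces R5C4 = 2.
Row 5 now contains 2, which forces R5C5 = 5.
Cage g's pair has product 6, so R1C2 = 3.
3 is placed in column 3, so R1C3 = 2.
2 is placed in column 3, so R2C3 = 5.
Cage d has product 20, so R3C2 = 5.
Column 4 now contains 2, leaving R3C4 = 4.
Cage c has product 120, which forces R3C5 = 2.
5 is placed in row 4; hence R4C2 = 4.
The 4 cells of cage c must have product 120; hence R4C5 = 3.
5 is placed in row 5, which forces R5C2 = 1.
Column 4 already has 4; hence R1C4 = 1.
Cage e has product 12, which forces R1C5 = 4.
The 4 cells of cage a must have product 40, so R2C1 = 4.
Row 2 already has 5, leaving R2C2 = 2.
Cage e needs product 12, leaving R2C4 = 3.
The 4 cells of cage e must have product 12; hence R2C5 = 1.
Row 3 now contains 4, leaving R3C1 = 1.
Filled in: 5 3 2 1 4 / 4 2 5 3 1 / 1 5 3 4 2 / 2 4 1 5 3 / 3 1 4 2 5.

1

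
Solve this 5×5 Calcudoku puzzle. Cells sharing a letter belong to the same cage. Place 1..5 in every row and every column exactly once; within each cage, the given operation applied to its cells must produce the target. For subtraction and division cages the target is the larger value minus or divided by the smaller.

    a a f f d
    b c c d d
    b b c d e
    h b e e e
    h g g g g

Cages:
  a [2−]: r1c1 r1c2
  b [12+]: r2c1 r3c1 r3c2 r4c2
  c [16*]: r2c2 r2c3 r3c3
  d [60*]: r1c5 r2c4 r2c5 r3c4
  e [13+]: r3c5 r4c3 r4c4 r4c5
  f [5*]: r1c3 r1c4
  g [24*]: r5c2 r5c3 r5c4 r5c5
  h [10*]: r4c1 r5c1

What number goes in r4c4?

4

In row 5, 5 can only go at r5c1, so r5c1 = 5.
Column 1 now contains 5; hence r4c1 = 2.
Cage a needs two cells with difference 2, so r1c1 = 4.
The two cells of cage a must have difference 2; hence r1c2 = 2.
Row 1 already has 2, which forces r1c5 = 3.
Column 2 already has 2; hence r2c2 = 4.
Row 2 already has 4, leaving r2c3 = 1.
Column 3 already has 1, which forces r1c3 = 5.
Cage f's pair has product 5, leaving r1c4 = 1.
Row 2 already has 1, which forces r2c1 = 3.
The 4 cells of cage d must have product 60; hence r2c4 = 5.
Cage d has product 60, leaving r2c5 = 2.
The 4 cells of cage b must have sum 12, which forces r3c1 = 1.
Cage c needs product 16, so r3c3 = 4.
Cage d has product 60, leaving r3c4 = 2.
4 is placed in row 3, leaving r3c5 = 5.
Column 3 already has 4; hence r4c3 = 3.
Row 4 now contains 3, which forces r4c4 = 4.
4 is placed in row 4, so r4c5 = 1.
3 is placed in column 3, leaving r5c3 = 2.
Column 4 now contains 4, which forces r5c4 = 3.
1 is placed in column 5, so r5c5 = 4.
Row 3 already has 5; hence r3c2 = 3.
Row 4 now contains 3, which forces r4c2 = 5.
Row 5 already has 3, which forces r5c2 = 1.
The full grid is 4 2 5 1 3 / 3 4 1 5 2 / 1 3 4 2 5 / 2 5 3 4 1 / 5 1 2 3 4.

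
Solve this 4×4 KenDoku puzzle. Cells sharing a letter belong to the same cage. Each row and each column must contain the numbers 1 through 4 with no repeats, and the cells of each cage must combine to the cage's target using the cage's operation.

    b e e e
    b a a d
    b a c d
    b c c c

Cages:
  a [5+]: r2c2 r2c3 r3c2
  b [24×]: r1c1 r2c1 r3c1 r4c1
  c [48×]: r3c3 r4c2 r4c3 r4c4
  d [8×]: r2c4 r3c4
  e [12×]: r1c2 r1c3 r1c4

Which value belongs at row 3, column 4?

Row 1 needs a 2, and only r1c1 is open for it.
The only place for 3 in row 3 is r3c1.
The only place for 3 in row 2 is r2c2.
The 3 cells of cage a must have sum 5; hence r2c3 = 1.
Cage a needs sum 5, so r3c2 = 1.
1 is placed in column 2, which forces r1c2 = 4.
The 3 cells of cage e must have product 12, which forces r1c3 = 3.
Cage e has product 12; hence r1c4 = 1.
Row 2 already has 1, so r2c1 = 4.
Row 2 now contains 4, which forces r2c4 = 2.
Column 4 now contains 2, so r3c4 = 4.
Cage b has product 24, which forces r4c1 = 1.
4 is placed in column 2, leaving r4c2 = 2.
3 is placed in column 3, which forces r4c3 = 4.
Column 4 already has 4, so r4c4 = 3.
Row 3 already has 4, which forces r3c3 = 2.
The full grid is 2 4 3 1 / 4 3 1 2 / 3 1 2 4 / 1 2 4 3.

4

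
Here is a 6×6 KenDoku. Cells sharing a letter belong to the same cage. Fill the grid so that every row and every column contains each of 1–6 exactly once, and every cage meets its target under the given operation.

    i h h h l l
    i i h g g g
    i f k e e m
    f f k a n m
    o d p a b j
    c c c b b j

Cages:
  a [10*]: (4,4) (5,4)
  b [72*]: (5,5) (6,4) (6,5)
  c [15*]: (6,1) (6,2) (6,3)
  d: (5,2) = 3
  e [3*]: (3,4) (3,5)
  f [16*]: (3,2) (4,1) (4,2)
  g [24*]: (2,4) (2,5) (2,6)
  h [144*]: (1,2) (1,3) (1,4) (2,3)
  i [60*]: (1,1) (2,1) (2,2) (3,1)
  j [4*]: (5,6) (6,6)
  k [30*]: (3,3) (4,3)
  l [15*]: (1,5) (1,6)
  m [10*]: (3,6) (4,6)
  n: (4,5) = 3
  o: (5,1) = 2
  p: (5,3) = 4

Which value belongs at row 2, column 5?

4

Cage n is given, which forces (4,5) = 3.
Cage o is a single given cell, leaving (5,1) = 2.
Cage d is given, so (5,2) = 3.
Cage p is a single given cell; hence (5,3) = 4.
2 is placed in row 5; hence (5,4) = 5.
Row 5 already has 4, so (5,5) = 6.
Row 5 already has 4, so (5,6) = 1.
Column 6 now contains 1, leaving (6,6) = 4.
Column 5 now contains 3, which forces (1,5) = 5.
Cage l's pair has product 15, so (1,6) = 3.
Cage f has product 16, leaving (3,2) = 4.
The two cells of cage e must have product 3, which forces (3,4) = 3.
Column 5 now contains 3, leaving (3,5) = 1.
2 is placed in column 1, so (4,1) = 4.
Cage f needs product 16, so (4,2) = 1.
Column 4 already has 5; hence (4,4) = 2.
2 is placed in row 4; hence (4,6) = 5.
Column 2 already has 1, which forces (6,2) = 5.
Cage b has product 72, which forces (6,4) = 6.
Row 6 already has 4; hence (6,5) = 2.
Column 4 already has 6, so (1,4) = 4.
Column 2 already has 5, leaving (2,2) = 2.
Cage g needs product 24, so (2,4) = 1.
2 is placed in column 5; hence (2,5) = 4.
The 3 cells of cage g must have product 24, so (2,6) = 6.
Cage k's pair has product 30, leaving (3,3) = 5.
Column 6 already has 5, so (3,6) = 2.
Row 4 now contains 5, which forces (4,3) = 6.
Cage i needs product 60, so (1,1) = 1.
Column 2 already has 2, leaving (1,2) = 6.
Cage h needs product 144, which forces (1,3) = 2.
Row 2 already has 6, which forces (2,1) = 5.
Row 2 already has 6, leaving (2,3) = 3.
Row 3 already has 5; hence (3,1) = 6.
Column 1 now contains 1, which forces (6,1) = 3.
Column 3 now contains 3, so (6,3) = 1.
Filled in: 1 6 2 4 5 3 / 5 2 3 1 4 6 / 6 4 5 3 1 2 / 4 1 6 2 3 5 / 2 3 4 5 6 1 / 3 5 1 6 2 4.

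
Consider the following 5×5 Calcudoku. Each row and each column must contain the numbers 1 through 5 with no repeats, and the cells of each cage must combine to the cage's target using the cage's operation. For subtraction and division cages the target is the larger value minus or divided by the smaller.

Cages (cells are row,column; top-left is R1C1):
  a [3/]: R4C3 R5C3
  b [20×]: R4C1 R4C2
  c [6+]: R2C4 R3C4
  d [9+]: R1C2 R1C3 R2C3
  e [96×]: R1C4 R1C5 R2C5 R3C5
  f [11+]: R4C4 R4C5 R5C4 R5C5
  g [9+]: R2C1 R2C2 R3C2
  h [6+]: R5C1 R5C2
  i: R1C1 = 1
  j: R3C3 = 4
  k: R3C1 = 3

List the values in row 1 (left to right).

1 2 5 4 3

Cage i is a single given cell; hence R1C1 = 1.
The 4 cells of cage e must have product 96, which forces R1C4 = 4.
K is a freebie; hence R3C1 = 3.
J is a freebie; hence R3C3 = 4.
4 is placed in row 3, which forces R3C5 = 2.
Column 5 now contains 2, leaving R1C5 = 3.
Cage g has sum 9, leaving R2C1 = 5.
Cage g has sum 9; hence R2C2 = 3.
Row 2 now contains 5; hence R2C4 = 1.
Cage e needs product 96, so R2C5 = 4.
The 3 cells of cage g must have sum 9, leaving R3C2 = 1.
1 is placed in column 4, leaving R3C4 = 5.
Column 1 already has 5, leaving R4C1 = 4.
Row 4 already has 4, leaving R4C2 = 5.
Row 4 already has 5, which forces R4C5 = 1.
Column 1 now contains 4, leaving R5C1 = 2.
Row 5 now contains 2, so R5C2 = 4.
Row 5 now contains 2, so R5C4 = 3.
Column 5 now contains 1, leaving R5C5 = 5.
Column 2 already has 5, leaving R1C2 = 2.
Row 1 already has 3, which forces R1C3 = 5.
Row 2 now contains 1; hence R2C3 = 2.
1 is placed in row 4, which forces R4C3 = 3.
Column 4 now contains 3, so R4C4 = 2.
Row 5 already has 3, leaving R5C3 = 1.
The full grid is 1 2 5 4 3 / 5 3 2 1 4 / 3 1 4 5 2 / 4 5 3 2 1 / 2 4 1 3 5.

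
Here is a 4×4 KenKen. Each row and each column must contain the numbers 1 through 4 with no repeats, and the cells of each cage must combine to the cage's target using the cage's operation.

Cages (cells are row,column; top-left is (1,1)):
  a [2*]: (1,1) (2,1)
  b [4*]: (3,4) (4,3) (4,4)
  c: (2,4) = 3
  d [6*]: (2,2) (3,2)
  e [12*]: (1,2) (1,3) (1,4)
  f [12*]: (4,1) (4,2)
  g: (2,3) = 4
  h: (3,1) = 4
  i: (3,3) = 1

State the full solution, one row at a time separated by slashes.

Cage g is given; hence (2,3) = 4.
Cage c is given, which forces (2,4) = 3.
H is a freebie, which forces (3,1) = 4.
Cage i is a single given cell, so (3,3) = 1.
Row 3 now contains 1, so (3,4) = 2.
Column 1 already has 4, which forces (4,1) = 3.
Row 4 now contains 3; hence (4,2) = 4.
Column 3 now contains 1, leaving (4,3) = 2.
Row 4 already has 4; hence (4,4) = 1.
Cage e has product 12, so (1,2) = 1.
Column 3 now contains 1, which forces (1,3) = 3.
Column 4 now contains 1; hence (1,4) = 4.
Row 2 now contains 3, leaving (2,2) = 2.
Row 3 already has 2, leaving (3,2) = 3.
Row 1 already has 1; hence (1,1) = 2.
Row 2 already has 2, which forces (2,1) = 1.

2 1 3 4 / 1 2 4 3 / 4 3 1 2 / 3 4 2 1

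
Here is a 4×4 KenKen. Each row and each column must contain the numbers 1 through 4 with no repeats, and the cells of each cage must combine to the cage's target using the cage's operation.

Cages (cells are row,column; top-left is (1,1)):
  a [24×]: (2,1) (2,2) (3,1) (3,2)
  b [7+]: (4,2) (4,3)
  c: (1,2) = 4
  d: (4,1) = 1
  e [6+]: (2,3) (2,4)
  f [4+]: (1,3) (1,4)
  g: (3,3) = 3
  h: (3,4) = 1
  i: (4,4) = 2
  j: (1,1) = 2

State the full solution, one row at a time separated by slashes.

J is a freebie, which forces (1,1) = 2.
Cage c is given, which forces (1,2) = 4.
Cage g is a single given cell, leaving (3,3) = 3.
Cage h is given, leaving (3,4) = 1.
D is a freebie, so (4,1) = 1.
Column 2 already has 4, leaving (4,2) = 3.
Column 3 now contains 3, leaving (4,3) = 4.
Cage i is a single given cell, which forces (4,4) = 2.
Column 3 now contains 3, which forces (1,3) = 1.
1 is placed in column 4, which forces (1,4) = 3.
Cage a has product 24, so (2,1) = 3.
Cage a needs product 24, so (2,2) = 1.
Column 3 now contains 4; hence (2,3) = 2.
Column 4 now contains 2, which forces (2,4) = 4.
1 is placed in row 3; hence (3,1) = 4.
1 is placed in row 3, leaving (3,2) = 2.

2 4 1 3 / 3 1 2 4 / 4 2 3 1 / 1 3 4 2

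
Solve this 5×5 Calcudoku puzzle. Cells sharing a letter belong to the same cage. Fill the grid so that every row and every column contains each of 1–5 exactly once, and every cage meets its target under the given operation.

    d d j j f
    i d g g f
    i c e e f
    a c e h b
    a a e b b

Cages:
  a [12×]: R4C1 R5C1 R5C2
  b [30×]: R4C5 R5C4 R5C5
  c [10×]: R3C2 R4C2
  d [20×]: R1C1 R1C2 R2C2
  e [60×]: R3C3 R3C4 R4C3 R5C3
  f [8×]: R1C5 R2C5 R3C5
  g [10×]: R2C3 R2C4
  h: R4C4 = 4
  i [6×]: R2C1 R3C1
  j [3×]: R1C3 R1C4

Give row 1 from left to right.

Cage h is given, which forces R4C4 = 4.
Row 2 needs a 3, and only R2C1 is open for it.
Column 1 now contains 3, which forces R3C1 = 2.
Row 3 already has 2, leaving R3C2 = 5.
The 3 cells of cage a must have product 12, which forces R4C1 = 1.
5 is placed in column 2, which forces R4C2 = 2.
The 3 cells of cage a must have product 12, which forces R5C1 = 4.
Cage a needs product 12; hence R5C2 = 3.
4 is placed in column 1, which forces R1C1 = 5.
The 4 cells of cage e must have product 60, which forces R3C3 = 4.
Row 3 already has 4, which forces R3C5 = 1.
Cage b has product 30, so R4C5 = 3.
Row 3 now contains 1; hence R3C4 = 3.
3 is placed in row 4, leaving R4C3 = 5.
Cage e has product 60; hence R5C3 = 1.
Column 3 already has 1, leaving R1C3 = 3.
Column 4 now contains 3, so R1C4 = 1.
5 is placed in column 3; hence R2C3 = 2.
Cage g needs two cells with product 10, so R2C4 = 5.
Row 2 now contains 2, leaving R2C5 = 4.
Column 4 now contains 5, which forces R5C4 = 2.
Row 5 already has 2, so R5C5 = 5.
Row 1 now contains 1, leaving R1C2 = 4.
Column 5 now contains 4, so R1C5 = 2.
Row 2 already has 4, so R2C2 = 1.
Filled in: 5 4 3 1 2 / 3 1 2 5 4 / 2 5 4 3 1 / 1 2 5 4 3 / 4 3 1 2 5.

5 4 3 1 2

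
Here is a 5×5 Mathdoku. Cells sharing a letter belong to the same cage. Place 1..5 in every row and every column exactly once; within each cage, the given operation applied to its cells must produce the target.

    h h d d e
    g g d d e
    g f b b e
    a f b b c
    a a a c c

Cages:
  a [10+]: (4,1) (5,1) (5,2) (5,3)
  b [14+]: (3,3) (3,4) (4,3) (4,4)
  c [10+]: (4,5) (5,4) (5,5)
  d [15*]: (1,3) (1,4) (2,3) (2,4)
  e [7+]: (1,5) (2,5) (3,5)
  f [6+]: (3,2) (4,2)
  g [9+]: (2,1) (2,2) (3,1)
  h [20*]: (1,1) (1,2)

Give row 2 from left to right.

3 2 1 5 4

The only place for 2 in row 1 is (1,5).
(2,3) and (2,4) in row 2 are {1, 5}; hence (2,5) = 4.
Cage e needs sum 7, which forces (3,5) = 1.
Cage g needs sum 9, which forces (3,1) = 4.
Cage c has sum 10; hence (5,4) = 2.
4 is placed in column 1, which forces (1,1) = 5.
Cage h's pair has product 20, leaving (1,2) = 4.
4 is placed in column 2, leaving (4,2) = 1.
Cage f needs two cells with sum 6; hence (3,2) = 5.
5 is placed in row 3, leaving (3,4) = 3.
Row 4 now contains 1; hence (4,1) = 2.
The 4 cells of cage a must have sum 10, which forces (5,1) = 1.
Cage a needs sum 10, which forces (5,2) = 3.
Cage a needs sum 10, which forces (5,3) = 4.
3 is placed in row 5; hence (5,5) = 5.
The 4 cells of cage d must have product 15, leaving (1,3) = 3.
3 is placed in column 4; hence (1,4) = 1.
Column 1 already has 2, leaving (2,1) = 3.
Column 2 already has 3, which forces (2,2) = 2.
Cage d needs product 15, leaving (2,3) = 1.
Cage d needs product 15, leaving (2,4) = 5.
3 is placed in row 3, so (3,3) = 2.
Cage b needs sum 14; hence (4,3) = 5.
Cage b has sum 14, so (4,4) = 4.
Column 5 already has 5, leaving (4,5) = 3.
The full grid is 5 4 3 1 2 / 3 2 1 5 4 / 4 5 2 3 1 / 2 1 5 4 3 / 1 3 4 2 5.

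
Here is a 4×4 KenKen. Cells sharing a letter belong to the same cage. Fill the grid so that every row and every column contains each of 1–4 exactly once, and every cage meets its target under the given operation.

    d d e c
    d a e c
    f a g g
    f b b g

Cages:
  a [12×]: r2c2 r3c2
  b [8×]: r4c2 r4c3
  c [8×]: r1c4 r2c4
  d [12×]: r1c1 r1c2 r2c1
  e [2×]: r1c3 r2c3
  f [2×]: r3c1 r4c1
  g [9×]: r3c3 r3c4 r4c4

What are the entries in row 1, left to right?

Cage g needs product 9, which forces r3c3 = 3.
Cage g has product 9, leaving r3c4 = 1.
Cage g has product 9, leaving r4c4 = 3.
Cage a's pair has product 12, so r2c2 = 3.
Row 3 now contains 1, leaving r3c1 = 2.
Row 3 now contains 3; hence r3c2 = 4.
The two cells of cage f must have product 2, leaving r4c1 = 1.
4 is placed in column 2; hence r4c2 = 2.
2 is placed in row 4, leaving r4c3 = 4.
Cage d needs product 12, which forces r1c1 = 3.
2 is placed in column 2; hence r1c2 = 1.
1 is placed in row 1, leaving r1c3 = 2.
2 is placed in row 1, leaving r1c4 = 4.
1 is placed in column 1, so r2c1 = 4.
Column 3 already has 2, leaving r2c3 = 1.
4 is placed in column 4, so r2c4 = 2.
The full grid is 3 1 2 4 / 4 3 1 2 / 2 4 3 1 / 1 2 4 3.

3 1 2 4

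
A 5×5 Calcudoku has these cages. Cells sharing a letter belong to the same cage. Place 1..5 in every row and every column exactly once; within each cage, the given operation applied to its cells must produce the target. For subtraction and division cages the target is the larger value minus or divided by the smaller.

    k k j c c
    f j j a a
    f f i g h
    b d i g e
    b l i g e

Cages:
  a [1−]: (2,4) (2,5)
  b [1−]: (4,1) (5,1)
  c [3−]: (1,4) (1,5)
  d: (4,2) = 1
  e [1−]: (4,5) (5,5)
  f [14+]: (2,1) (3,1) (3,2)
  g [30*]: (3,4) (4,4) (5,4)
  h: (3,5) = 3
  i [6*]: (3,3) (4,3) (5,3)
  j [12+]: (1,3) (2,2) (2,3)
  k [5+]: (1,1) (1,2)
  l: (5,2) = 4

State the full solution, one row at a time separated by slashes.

3 2 5 4 1 / 5 3 4 1 2 / 4 5 1 2 3 / 2 1 3 5 4 / 1 4 2 3 5

Cage f needs sum 14, leaving (2,1) = 5.
Cage f needs sum 14, leaving (3,1) = 4.
Cage f has sum 14, leaving (3,2) = 5.
Cage h is a single given cell; hence (3,5) = 3.
D is a freebie; hence (4,2) = 1.
L is a freebie; hence (5,2) = 4.
Cage j needs sum 12, leaving (1,3) = 5.
4 is placed in column 2, leaving (2,2) = 3.
Cage j has sum 12; hence (2,3) = 4.
Row 3 now contains 3, which forces (3,4) = 2.
Cage k needs two cells with sum 5, which forces (1,1) = 3.
Column 2 already has 3, leaving (1,2) = 2.
2 is placed in column 4, so (2,4) = 1.
Cage a's pair has difference 1, so (2,5) = 2.
Row 3 already has 2, leaving (3,3) = 1.
3 is placed in column 1; hence (4,1) = 2.
2 is placed in row 4, so (4,3) = 3.
Row 4 now contains 3; hence (4,4) = 5.
Column 5 now contains 2, leaving (4,5) = 4.
2 is placed in column 1; hence (5,1) = 1.
3 is placed in column 3; hence (5,3) = 2.
5 is placed in column 4, which forces (5,4) = 3.
Row 5 now contains 1, so (5,5) = 5.
Column 4 already has 1, so (1,4) = 4.
Column 5 now contains 4; hence (1,5) = 1.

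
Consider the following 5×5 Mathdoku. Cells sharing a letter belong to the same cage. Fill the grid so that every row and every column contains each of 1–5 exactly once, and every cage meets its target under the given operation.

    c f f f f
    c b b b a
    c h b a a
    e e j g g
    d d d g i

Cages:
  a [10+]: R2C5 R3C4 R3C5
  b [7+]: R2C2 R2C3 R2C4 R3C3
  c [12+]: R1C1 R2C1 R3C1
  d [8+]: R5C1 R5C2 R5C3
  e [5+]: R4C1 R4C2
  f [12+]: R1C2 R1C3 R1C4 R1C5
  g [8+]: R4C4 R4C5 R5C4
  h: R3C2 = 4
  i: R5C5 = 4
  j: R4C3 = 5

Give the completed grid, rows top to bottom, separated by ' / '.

3 1 4 5 2 / 4 2 3 1 5 / 5 4 1 2 3 / 2 3 5 4 1 / 1 5 2 3 4

H is a freebie, so R3C2 = 4.
Cage b has sum 7, which forces R3C3 = 1.
Cage j is a single given cell; hence R4C3 = 5.
Cage i is given, which forces R5C5 = 4.
The 3 cells of cage d must have sum 8, leaving R5C3 = 2.
Column 3 already has 2, which forces R1C3 = 4.
Column 3 already has 2, which forces R2C3 = 3.
The 3 cells of cage c must have sum 12, which forces R2C1 = 4.
The only place for 3 in row 1 is R1C1.
Column 1 already has 3, leaving R3C1 = 5.
Column 1 already has 3, so R4C1 = 2.
Cage e's pair has sum 5, so R4C2 = 3.
Row 4 now contains 3; hence R4C5 = 1.
5 is placed in column 1, which forces R5C1 = 1.
1 is placed in row 5; hence R5C2 = 5.
Row 5 now contains 5, leaving R5C4 = 3.
The 3 cells of cage a must have sum 10, which forces R2C5 = 5.
3 is placed in column 4, leaving R3C4 = 2.
Cage a needs sum 10; hence R3C5 = 3.
Row 4 now contains 1, which forces R4C4 = 4.
The 4 cells of cage f must have sum 12, which forces R1C2 = 1.
The 4 cells of cage f must have sum 12, leaving R1C4 = 5.
Column 5 now contains 5, which forces R1C5 = 2.
Cage b has sum 7, which forces R2C2 = 2.
Column 4 already has 2, which forces R2C4 = 1.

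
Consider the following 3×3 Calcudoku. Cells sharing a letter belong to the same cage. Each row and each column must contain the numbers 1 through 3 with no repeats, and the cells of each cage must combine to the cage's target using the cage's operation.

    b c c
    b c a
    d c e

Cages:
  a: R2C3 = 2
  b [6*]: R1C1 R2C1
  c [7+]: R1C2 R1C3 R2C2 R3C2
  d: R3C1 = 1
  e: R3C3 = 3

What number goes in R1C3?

1

The 4 cells of cage c must have sum 7; hence R1C3 = 1.
Cage a is a single given cell, leaving R2C3 = 2.
Cage d is given, so R3C1 = 1.
Cage e is given, so R3C3 = 3.
Cage b's pair has product 6, which forces R1C1 = 2.
Cage c needs sum 7, leaving R1C2 = 3.
Row 2 already has 2, leaving R2C1 = 3.
Cage c needs sum 7, leaving R2C2 = 1.
Row 3 already has 3, which forces R3C2 = 2.
Filled in: 2 3 1 / 3 1 2 / 1 2 3.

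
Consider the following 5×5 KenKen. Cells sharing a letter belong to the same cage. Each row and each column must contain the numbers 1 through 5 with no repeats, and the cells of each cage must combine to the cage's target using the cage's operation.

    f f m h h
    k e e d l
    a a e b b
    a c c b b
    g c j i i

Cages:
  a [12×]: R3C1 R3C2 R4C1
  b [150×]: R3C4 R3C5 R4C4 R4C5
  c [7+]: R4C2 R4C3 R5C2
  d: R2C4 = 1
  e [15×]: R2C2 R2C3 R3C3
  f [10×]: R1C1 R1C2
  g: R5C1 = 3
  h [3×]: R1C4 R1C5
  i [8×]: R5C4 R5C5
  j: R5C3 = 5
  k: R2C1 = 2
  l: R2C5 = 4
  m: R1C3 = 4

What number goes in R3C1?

M is a freebie, which forces R1C3 = 4.
Cage k is given; hence R2C1 = 2.
Cage d is given, leaving R2C4 = 1.
Cage l is a single given cell, which forces R2C5 = 4.
Cage g is a single given cell, leaving R5C1 = 3.
Cage j is a single given cell; hence R5C3 = 5.
Column 5 now contains 4, leaving R5C5 = 2.
Column 1 already has 2, leaving R1C1 = 5.
Cage f's pair has product 10, so R1C2 = 2.
Column 4 already has 1; hence R1C4 = 3.
Cage h's pair has product 3, leaving R1C5 = 1.
Cage e has product 15, which forces R2C2 = 5.
Column 3 already has 5, leaving R2C3 = 3.
Cage a needs product 12, so R3C2 = 3.
Cage e needs product 15, so R3C3 = 1.
Row 3 now contains 3, leaving R3C5 = 5.
1 is placed in column 3, leaving R4C3 = 2.
Row 4 already has 2; hence R4C4 = 5.
5 is placed in column 5; hence R4C5 = 3.
2 is placed in row 5; hence R5C4 = 4.
1 is placed in row 3, so R3C1 = 4.
Row 3 now contains 5, leaving R3C4 = 2.
Cage a has product 12, which forces R4C1 = 1.
The 3 cells of cage c must have sum 7, which forces R4C2 = 4.
Row 5 already has 4; hence R5C2 = 1.
Completed grid: 5 2 4 3 1 / 2 5 3 1 4 / 4 3 1 2 5 / 1 4 2 5 3 / 3 1 5 4 2.

4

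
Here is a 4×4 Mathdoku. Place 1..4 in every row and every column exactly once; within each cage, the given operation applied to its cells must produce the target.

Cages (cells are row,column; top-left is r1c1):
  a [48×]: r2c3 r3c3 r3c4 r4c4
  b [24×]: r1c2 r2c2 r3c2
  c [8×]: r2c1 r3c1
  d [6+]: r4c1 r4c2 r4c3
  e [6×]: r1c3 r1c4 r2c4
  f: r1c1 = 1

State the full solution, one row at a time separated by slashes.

Cage f is a single given cell, leaving r1c1 = 1.
Cage e needs product 6, leaving r2c4 = 1.
In row 1, 4 can only go at r1c2, so r1c2 = 4.
Row 3 needs a 1, and only r3c3 is open for it.
Cage a has product 48; hence r2c3 = 4.
Cage d has sum 6; hence r4c2 = 1.
Row 2 now contains 4, leaving r2c1 = 2.
2 is placed in row 2, leaving r2c2 = 3.
Cage c needs two cells with product 8, which forces r3c1 = 4.
Column 2 already has 3, so r3c2 = 2.
4 is placed in row 3, leaving r3c4 = 3.
Column 1 now contains 2; hence r4c1 = 3.
Row 4 already has 3, so r4c3 = 2.
Column 4 now contains 3, so r4c4 = 4.
Column 3 now contains 2, so r1c3 = 3.
Column 4 now contains 3, so r1c4 = 2.

1 4 3 2 / 2 3 4 1 / 4 2 1 3 / 3 1 2 4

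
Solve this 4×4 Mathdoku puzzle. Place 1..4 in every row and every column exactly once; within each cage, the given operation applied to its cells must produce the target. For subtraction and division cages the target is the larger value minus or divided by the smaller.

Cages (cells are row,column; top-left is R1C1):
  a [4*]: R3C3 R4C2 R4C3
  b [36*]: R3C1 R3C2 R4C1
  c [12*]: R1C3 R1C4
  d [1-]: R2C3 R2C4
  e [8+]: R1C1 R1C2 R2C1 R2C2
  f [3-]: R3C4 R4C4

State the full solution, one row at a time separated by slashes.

2 1 4 3 / 1 4 3 2 / 4 3 2 1 / 3 2 1 4

Cage b has product 36, leaving R3C1 = 4.
Cage b needs product 36; hence R3C2 = 3.
Row 3 already has 4, which forces R3C4 = 1.
Cage b has product 36, so R4C1 = 3.
Column 4 now contains 1, which forces R4C4 = 4.
Cage c needs two cells with product 12, which forces R1C3 = 4.
Column 4 now contains 4, which forces R1C4 = 3.
3 is placed in column 4, leaving R2C4 = 2.
Row 3 already has 1, which forces R3C3 = 2.
Cage a has product 4, so R4C2 = 2.
4 is placed in row 4; hence R4C3 = 1.
Cage e has sum 8; hence R1C1 = 2.
Row 1 now contains 4; hence R1C2 = 1.
Row 2 already has 2; hence R2C1 = 1.
Cage e needs sum 8, which forces R2C2 = 4.
Column 3 already has 1, so R2C3 = 3.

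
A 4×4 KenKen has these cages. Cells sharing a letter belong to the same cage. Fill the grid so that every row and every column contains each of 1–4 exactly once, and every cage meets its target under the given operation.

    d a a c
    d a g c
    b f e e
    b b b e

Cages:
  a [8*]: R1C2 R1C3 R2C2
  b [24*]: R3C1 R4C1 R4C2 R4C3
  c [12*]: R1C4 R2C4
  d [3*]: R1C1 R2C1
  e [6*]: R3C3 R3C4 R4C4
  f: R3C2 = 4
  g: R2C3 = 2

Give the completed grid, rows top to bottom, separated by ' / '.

1 2 4 3 / 3 1 2 4 / 2 4 3 1 / 4 3 1 2

Cage g is given; hence R2C3 = 2.
Cage f is a single given cell, which forces R3C2 = 4.
Cage a needs product 8, so R1C2 = 2.
Cage a needs product 8, so R1C3 = 4.
4 is placed in row 1, so R1C4 = 3.
4 is placed in column 2, which forces R2C2 = 1.
3 is placed in column 4, leaving R2C4 = 4.
1 is placed in column 2, so R4C2 = 3.
Row 4 already has 3, which forces R4C3 = 1.
Row 4 already has 1, which forces R4C4 = 2.
Row 1 already has 3, so R1C1 = 1.
1 is placed in row 2; hence R2C1 = 3.
Cage b needs product 24, so R3C1 = 2.
Column 3 now contains 1; hence R3C3 = 3.
Column 4 already has 2; hence R3C4 = 1.
2 is placed in row 4; hence R4C1 = 4.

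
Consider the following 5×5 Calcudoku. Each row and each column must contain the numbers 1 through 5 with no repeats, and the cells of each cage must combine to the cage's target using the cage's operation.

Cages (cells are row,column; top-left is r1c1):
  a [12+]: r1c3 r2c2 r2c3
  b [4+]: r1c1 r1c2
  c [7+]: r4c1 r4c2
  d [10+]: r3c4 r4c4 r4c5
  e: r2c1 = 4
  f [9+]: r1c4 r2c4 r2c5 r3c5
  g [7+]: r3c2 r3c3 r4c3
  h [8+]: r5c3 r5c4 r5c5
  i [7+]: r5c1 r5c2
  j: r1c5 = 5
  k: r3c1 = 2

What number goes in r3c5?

4

J is a freebie; hence r1c5 = 5.
Cage e is a single given cell, which forces r2c1 = 4.
K is a freebie, which forces r3c1 = 2.
The 3 cells of cage a must have sum 12; hence r1c3 = 4.
In row 1, 2 can only go at r1c4, so r1c4 = 2.
Row 2 needs a 2, and only r2c5 is open for it.
The 4 cells of cage f must have sum 9, leaving r2c4 = 1.
The 4 cells of cage f must have sum 9, leaving r3c5 = 4.
Cage d has sum 10, so r4c4 = 4.
Column 4 now contains 4, which forces r5c4 = 5.
Column 4 now contains 5; hence r3c4 = 3.
The two cells of cage c must have sum 7, which forces r4c1 = 5.
4 is placed in row 4, leaving r4c2 = 2.
The 3 cells of cage d must have sum 10; hence r4c5 = 3.
Row 5 already has 5; hence r5c1 = 3.
Cage i needs two cells with sum 7, leaving r5c2 = 4.
Cage h has sum 8, so r5c3 = 2.
Cage h has sum 8, so r5c5 = 1.
3 is placed in column 1, which forces r1c1 = 1.
Cage b's pair has sum 4; hence r1c2 = 3.
3 is placed in column 2, leaving r2c2 = 5.
Row 2 now contains 5, leaving r2c3 = 3.
Row 3 now contains 3, so r3c2 = 1.
Cage g has sum 7, leaving r3c3 = 5.
Row 4 now contains 3, leaving r4c3 = 1.
The full grid is 1 3 4 2 5 / 4 5 3 1 2 / 2 1 5 3 4 / 5 2 1 4 3 / 3 4 2 5 1.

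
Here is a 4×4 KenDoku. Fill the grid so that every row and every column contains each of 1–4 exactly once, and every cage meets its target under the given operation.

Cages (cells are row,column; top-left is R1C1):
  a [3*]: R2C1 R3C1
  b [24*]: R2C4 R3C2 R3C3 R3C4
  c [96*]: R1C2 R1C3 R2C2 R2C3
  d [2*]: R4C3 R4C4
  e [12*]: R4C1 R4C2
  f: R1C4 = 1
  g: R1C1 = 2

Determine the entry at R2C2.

2

G is a freebie, so R1C1 = 2.
Cage f is given, so R1C4 = 1.
Column 4 now contains 1, which forces R4C4 = 2.
Row 4 now contains 2, leaving R4C3 = 1.
Cage b needs product 24, leaving R3C2 = 1.
1 is placed in column 3, so R3C3 = 2.
The 4 cells of cage c must have product 96, so R1C2 = 4.
Cage c has product 96, so R1C3 = 3.
Cage a's pair has product 3, leaving R2C1 = 1.
Cage c has product 96; hence R2C2 = 2.
Column 3 already has 2, leaving R2C3 = 4.
4 is placed in row 2, so R2C4 = 3.
1 is placed in row 3; hence R3C1 = 3.
3 is placed in column 4, which forces R3C4 = 4.
3 is placed in column 1, so R4C1 = 4.
Column 2 already has 4, so R4C2 = 3.
The full grid is 2 4 3 1 / 1 2 4 3 / 3 1 2 4 / 4 3 1 2.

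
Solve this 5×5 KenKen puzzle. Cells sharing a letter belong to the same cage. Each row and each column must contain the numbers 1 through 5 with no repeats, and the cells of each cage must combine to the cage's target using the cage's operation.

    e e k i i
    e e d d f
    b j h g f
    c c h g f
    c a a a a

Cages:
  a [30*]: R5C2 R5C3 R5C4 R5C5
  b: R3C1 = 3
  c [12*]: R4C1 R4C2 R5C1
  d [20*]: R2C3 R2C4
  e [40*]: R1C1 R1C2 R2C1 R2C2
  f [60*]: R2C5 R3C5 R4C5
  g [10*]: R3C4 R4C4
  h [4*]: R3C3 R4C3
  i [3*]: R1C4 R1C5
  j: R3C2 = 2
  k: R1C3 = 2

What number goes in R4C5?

5

Cage k is a single given cell; hence R1C3 = 2.
B is a freebie; hence R3C1 = 3.
Cage j is a single given cell, so R3C2 = 2.
Row 3 now contains 2, which forces R3C4 = 5.
Row 3 now contains 5, which forces R3C5 = 4.
Column 4 already has 5, leaving R4C4 = 2.
The 4 cells of cage e must have product 40, leaving R2C1 = 2.
The two cells of cage d must have product 20, which forces R2C3 = 5.
Column 4 already has 5; hence R2C4 = 4.
Row 2 now contains 5, leaving R2C5 = 3.
Row 3 already has 4, so R3C3 = 1.
The 3 cells of cage c must have product 12, which forces R4C2 = 3.
Cage h needs two cells with product 4, so R4C3 = 4.
3 is placed in column 5, leaving R4C5 = 5.
Column 3 now contains 1; hence R5C3 = 3.
3 is placed in row 5, so R5C4 = 1.
Cage a has product 30, which forces R5C5 = 2.
Column 4 now contains 1, so R1C4 = 3.
3 is placed in column 5; hence R1C5 = 1.
Row 2 already has 4, which forces R2C2 = 1.
Row 4 already has 4, which forces R4C1 = 1.
Row 5 now contains 1, leaving R5C1 = 4.
Row 5 now contains 1, leaving R5C2 = 5.
Column 1 now contains 4; hence R1C1 = 5.
Column 2 now contains 5, so R1C2 = 4.
The full grid is 5 4 2 3 1 / 2 1 5 4 3 / 3 2 1 5 4 / 1 3 4 2 5 / 4 5 3 1 2.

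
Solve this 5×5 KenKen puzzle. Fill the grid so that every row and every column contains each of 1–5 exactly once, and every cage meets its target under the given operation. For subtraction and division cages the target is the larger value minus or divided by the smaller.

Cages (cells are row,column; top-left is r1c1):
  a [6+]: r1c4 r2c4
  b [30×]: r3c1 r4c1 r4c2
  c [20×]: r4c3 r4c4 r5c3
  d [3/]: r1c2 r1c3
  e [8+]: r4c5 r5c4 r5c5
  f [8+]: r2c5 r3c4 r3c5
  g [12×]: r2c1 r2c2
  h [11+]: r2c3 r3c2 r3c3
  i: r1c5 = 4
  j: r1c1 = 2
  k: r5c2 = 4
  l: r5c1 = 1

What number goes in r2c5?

5

J is a freebie; hence r1c1 = 2.
Cage i is given, so r1c5 = 4.
Cage l is given, so r5c1 = 1.
Cage k is a single given cell; hence r5c2 = 4.
The two cells of cage g must have product 12; hence r2c1 = 4.
4 is placed in column 2, which forces r2c2 = 3.
Cage b needs product 30; hence r4c2 = 2.
Column 2 already has 3, leaving r1c2 = 1.
The two cells of cage d must have quotient 3, so r1c3 = 3.
Row 1 now contains 1; hence r1c4 = 5.
Column 4 already has 5, which forces r2c4 = 1.
Column 2 now contains 2, which forces r3c2 = 5.
1 is placed in column 4; hence r4c4 = 4.
Cage c needs product 20, which forces r5c3 = 5.
5 is placed in row 5, which forces r5c5 = 2.
Column 3 now contains 5; hence r2c3 = 2.
Column 5 already has 2; hence r2c5 = 5.
Row 3 now contains 5; hence r3c1 = 3.
The 3 cells of cage h must have sum 11, which forces r3c3 = 4.
Column 4 now contains 4, so r3c4 = 2.
Cage f needs sum 8, so r3c5 = 1.
The 3 cells of cage b must have product 30, which forces r4c1 = 5.
Row 4 now contains 4, which forces r4c3 = 1.
Cage e has sum 8, so r4c5 = 3.
Row 5 already has 2, leaving r5c4 = 3.
Completed grid: 2 1 3 5 4 / 4 3 2 1 5 / 3 5 4 2 1 / 5 2 1 4 3 / 1 4 5 3 2.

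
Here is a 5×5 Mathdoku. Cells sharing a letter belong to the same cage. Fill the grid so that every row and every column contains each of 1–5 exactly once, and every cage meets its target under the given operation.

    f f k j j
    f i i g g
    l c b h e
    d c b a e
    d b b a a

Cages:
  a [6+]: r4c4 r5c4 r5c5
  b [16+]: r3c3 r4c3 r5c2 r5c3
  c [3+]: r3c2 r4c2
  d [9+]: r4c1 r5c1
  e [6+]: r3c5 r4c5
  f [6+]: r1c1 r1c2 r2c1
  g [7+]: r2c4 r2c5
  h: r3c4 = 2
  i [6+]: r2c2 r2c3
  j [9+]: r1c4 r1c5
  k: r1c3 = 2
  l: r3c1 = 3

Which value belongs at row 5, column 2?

4

Cage k is given, which forces r1c3 = 2.
Cage l is given, which forces r3c1 = 3.
Cage h is given; hence r3c4 = 2.
2 is placed in row 3; hence r3c2 = 1.
Cage c needs two cells with sum 3, which forces r4c2 = 2.
Cage b has sum 16, which forces r5c2 = 4.
The 3 cells of cage f must have sum 6, so r1c1 = 1.
1 is placed in column 2; hence r1c2 = 3.
Cage f has sum 6; hence r2c1 = 2.
Column 2 now contains 2; hence r2c2 = 5.
Cage i's pair has sum 6, which forces r2c3 = 1.
Cage e's pair has sum 6; hence r3c5 = 5.
Cage d's pair has sum 9, which forces r4c1 = 4.
Cage e needs two cells with sum 6, which forces r4c5 = 1.
Row 5 already has 4, leaving r5c1 = 5.
Row 5 now contains 5; hence r5c3 = 3.
Row 5 already has 3, so r5c4 = 1.
Cage a needs sum 6, so r5c5 = 2.
Cage j's pair has sum 9, leaving r1c4 = 5.
Column 5 now contains 5; hence r1c5 = 4.
Column 5 now contains 4; hence r2c5 = 3.
5 is placed in row 3, leaving r3c3 = 4.
Column 3 already has 3; hence r4c3 = 5.
Row 4 now contains 1, which forces r4c4 = 3.
Row 2 already has 3, so r2c4 = 4.
Completed grid: 1 3 2 5 4 / 2 5 1 4 3 / 3 1 4 2 5 / 4 2 5 3 1 / 5 4 3 1 2.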